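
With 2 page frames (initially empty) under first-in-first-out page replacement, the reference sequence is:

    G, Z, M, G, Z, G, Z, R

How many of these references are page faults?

G: fault, frames (G)
Z: fault, frames (G Z)
M: fault, evict G, frames (Z M)
G: fault, evict Z, frames (M G)
Z: fault, evict M, frames (G Z)
G: hit
Z: hit
R: fault, evict G, frames (Z R)
Page faults: 6.

6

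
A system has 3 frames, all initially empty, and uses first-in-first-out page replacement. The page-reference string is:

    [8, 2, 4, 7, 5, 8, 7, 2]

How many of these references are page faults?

7

8 → fault, frames {8}
2 → fault, frames {8,2}
4 → fault, frames {8,2,4}
7 → fault, evict 8, frames {2,4,7}
5 → fault, evict 2, frames {4,7,5}
8 → fault, evict 4, frames {7,5,8}
7 → hit
2 → fault, evict 7, frames {5,8,2}
Page faults: 7.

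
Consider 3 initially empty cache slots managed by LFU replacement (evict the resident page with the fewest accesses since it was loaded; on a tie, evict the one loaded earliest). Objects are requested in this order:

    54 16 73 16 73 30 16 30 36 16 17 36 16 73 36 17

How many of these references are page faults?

10

54 -> miss, frames {54}
16 -> miss, frames {54,16}
73 -> miss, frames {54,16,73}
16 -> hit
73 -> hit
30 -> miss, evict 54, frames {16,73,30}
16 -> hit
30 -> hit
36 -> miss, evict 73, frames {16,30,36}
16 -> hit
17 -> miss, evict 36, frames {16,30,17}
36 -> miss, evict 17, frames {16,30,36}
16 -> hit
73 -> miss, evict 36, frames {16,30,73}
36 -> miss, evict 73, frames {16,30,36}
17 -> miss, evict 36, frames {16,30,17}
Page faults: 10.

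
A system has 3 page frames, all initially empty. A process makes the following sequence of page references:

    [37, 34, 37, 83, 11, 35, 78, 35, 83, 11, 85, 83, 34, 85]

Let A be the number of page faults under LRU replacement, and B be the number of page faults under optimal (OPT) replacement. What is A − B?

Under LRU: F F . F F F F . F F F . F . → 10 faults.
Under OPT: F F . F F F F . . F F . F . → 9 faults.
A − B = 10 − 9 = 1.

1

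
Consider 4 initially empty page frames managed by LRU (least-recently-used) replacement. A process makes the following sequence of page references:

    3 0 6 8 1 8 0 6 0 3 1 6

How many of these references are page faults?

7

3: fault, frames (3)
0: fault, frames (3 0)
6: fault, frames (3 0 6)
8: fault, frames (3 0 6 8)
1: fault, evict 3, frames (0 6 8 1)
8: hit
0: hit
6: hit
0: hit
3: fault, evict 1, frames (8 6 0 3)
1: fault, evict 8, frames (6 0 3 1)
6: hit
Page faults: 7.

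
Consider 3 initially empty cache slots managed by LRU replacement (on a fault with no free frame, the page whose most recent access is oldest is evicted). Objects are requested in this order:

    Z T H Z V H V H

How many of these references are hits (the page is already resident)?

4

Z → miss, frames (Z)
T → miss, frames (Z T)
H → miss, frames (Z T H)
Z → hit
V → miss, evict T, frames (H Z V)
H → hit
V → hit
H → hit
Hits: 4.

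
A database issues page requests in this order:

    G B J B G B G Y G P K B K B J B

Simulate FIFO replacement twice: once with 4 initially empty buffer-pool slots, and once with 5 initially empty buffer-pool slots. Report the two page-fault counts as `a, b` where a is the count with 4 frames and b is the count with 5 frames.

4 frames: F F F . . . . F . F F F . . F . → 8 faults.
5 frames: F F F . . . . F . F F . . . . . → 6 faults.
6 < 8: adding a frame reduced faults, as is typical.

8, 6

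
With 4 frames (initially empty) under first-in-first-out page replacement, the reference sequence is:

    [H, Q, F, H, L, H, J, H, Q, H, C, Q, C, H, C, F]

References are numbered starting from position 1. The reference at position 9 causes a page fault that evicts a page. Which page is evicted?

F

pos 1: H → miss, frames (H)
pos 2: Q → miss, frames (H Q)
pos 3: F → miss, frames (H Q F)
pos 4: H → hit
pos 5: L → miss, frames (H Q F L)
pos 6: H → hit
pos 7: J → miss, evict H, frames (Q F L J)
pos 8: H → miss, evict Q, frames (F L J H)
pos 9: Q → miss, evict F, frames (L J H Q)
At position 9, page F is evicted.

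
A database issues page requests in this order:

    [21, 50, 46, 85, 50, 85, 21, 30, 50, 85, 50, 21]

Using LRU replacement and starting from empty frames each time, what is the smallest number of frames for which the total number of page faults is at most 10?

2

f=1: 12 faults
f=2: 10 faults
f=3: 9 faults
f=4: 5 faults
f=5: 5 faults
Smallest f with faults ≤ 10 is 2.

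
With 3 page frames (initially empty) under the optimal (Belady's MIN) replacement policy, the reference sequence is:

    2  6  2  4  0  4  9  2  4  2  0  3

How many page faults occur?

2 -> fault, frames (2)
6 -> fault, frames (2 6)
2 -> hit
4 -> fault, frames (2 6 4)
0 -> fault, evict 6, frames (2 4 0)
4 -> hit
9 -> fault, evict 0, frames (2 4 9)
2 -> hit
4 -> hit
2 -> hit
0 -> fault, evict 9, frames (2 4 0)
3 -> fault, evict 0, frames (2 4 3)
Page faults: 7.

7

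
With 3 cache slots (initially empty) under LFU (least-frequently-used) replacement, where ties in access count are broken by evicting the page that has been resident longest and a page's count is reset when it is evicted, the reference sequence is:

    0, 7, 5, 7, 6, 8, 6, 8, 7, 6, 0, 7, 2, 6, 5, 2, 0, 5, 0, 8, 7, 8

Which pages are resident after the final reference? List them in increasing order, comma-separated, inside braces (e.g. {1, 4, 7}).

0 -> miss, frames (0)
7 -> miss, frames (0 7)
5 -> miss, frames (0 7 5)
7 -> hit
6 -> miss, evict 0, frames (7 5 6)
8 -> miss, evict 5, frames (7 6 8)
6 -> hit
8 -> hit
7 -> hit
6 -> hit
0 -> miss, evict 8, frames (7 6 0)
7 -> hit
2 -> miss, evict 0, frames (7 6 2)
6 -> hit
5 -> miss, evict 2, frames (7 6 5)
2 -> miss, evict 5, frames (7 6 2)
0 -> miss, evict 2, frames (7 6 0)
5 -> miss, evict 0, frames (7 6 5)
0 -> miss, evict 5, frames (7 6 0)
8 -> miss, evict 0, frames (7 6 8)
7 -> hit
8 -> hit

{6, 7, 8}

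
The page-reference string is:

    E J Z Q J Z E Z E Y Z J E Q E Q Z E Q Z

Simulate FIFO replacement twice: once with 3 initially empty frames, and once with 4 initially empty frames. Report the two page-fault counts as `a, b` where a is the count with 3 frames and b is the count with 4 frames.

3 frames: F F F F . . F . . F F F F F . . F . . . → 11 faults.
4 frames: F F F F . . . . . F . . F . . . . . . . → 6 faults.
6 < 11: adding a frame reduced faults, as is typical.

11, 6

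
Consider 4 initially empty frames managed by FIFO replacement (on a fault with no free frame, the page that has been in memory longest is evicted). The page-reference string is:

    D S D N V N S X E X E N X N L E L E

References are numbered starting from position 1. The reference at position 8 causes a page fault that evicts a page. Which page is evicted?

D

pos 1: D -> fault, frames [D]
pos 2: S -> fault, frames [D, S]
pos 3: D -> hit
pos 4: N -> fault, frames [D, S, N]
pos 5: V -> fault, frames [D, S, N, V]
pos 6: N -> hit
pos 7: S -> hit
pos 8: X -> fault, evict D, frames [S, N, V, X]
At position 8, page D is evicted.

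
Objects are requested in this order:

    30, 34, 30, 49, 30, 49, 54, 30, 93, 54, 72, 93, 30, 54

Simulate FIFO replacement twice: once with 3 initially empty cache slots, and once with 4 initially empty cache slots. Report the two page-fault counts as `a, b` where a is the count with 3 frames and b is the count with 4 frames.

8, 7

3 frames: F F . F . . F F F . F . . F → 8 faults.
4 frames: F F . F . . F . F . F . F . → 7 faults.
7 < 8: adding a frame reduced faults, as is typical.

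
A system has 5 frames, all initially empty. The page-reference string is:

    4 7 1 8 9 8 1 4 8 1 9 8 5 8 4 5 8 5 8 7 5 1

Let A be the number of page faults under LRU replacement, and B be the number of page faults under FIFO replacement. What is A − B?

-1

Under LRU: F F F F F . . . . . . . F . . . . . . F . F → 8 faults.
Under FIFO: F F F F F . . . . . . . F . F . . . . F . F → 9 faults.
A − B = 8 − 9 = -1.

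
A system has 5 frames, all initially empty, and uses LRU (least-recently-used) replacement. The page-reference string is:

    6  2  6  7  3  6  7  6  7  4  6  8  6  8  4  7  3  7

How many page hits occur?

6 -> miss, frames {6}
2 -> miss, frames {6,2}
6 -> hit
7 -> miss, frames {2,6,7}
3 -> miss, frames {2,6,7,3}
6 -> hit
7 -> hit
6 -> hit
7 -> hit
4 -> miss, frames {2,3,6,7,4}
6 -> hit
8 -> miss, evict 2, frames {3,7,4,6,8}
6 -> hit
8 -> hit
4 -> hit
7 -> hit
3 -> hit
7 -> hit
Hits: 12.

12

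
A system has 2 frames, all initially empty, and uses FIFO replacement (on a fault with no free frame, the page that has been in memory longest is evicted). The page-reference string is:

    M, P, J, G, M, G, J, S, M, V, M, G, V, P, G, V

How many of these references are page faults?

M -> miss, frames [M]
P -> miss, frames [M, P]
J -> miss, evict M, frames [P, J]
G -> miss, evict P, frames [J, G]
M -> miss, evict J, frames [G, M]
G -> hit
J -> miss, evict G, frames [M, J]
S -> miss, evict M, frames [J, S]
M -> miss, evict J, frames [S, M]
V -> miss, evict S, frames [M, V]
M -> hit
G -> miss, evict M, frames [V, G]
V -> hit
P -> miss, evict V, frames [G, P]
G -> hit
V -> miss, evict G, frames [P, V]
Page faults: 12.

12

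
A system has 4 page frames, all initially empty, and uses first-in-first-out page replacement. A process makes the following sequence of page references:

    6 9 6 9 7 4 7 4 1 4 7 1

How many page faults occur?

6: miss, frames {6}
9: miss, frames {6,9}
6: hit
9: hit
7: miss, frames {6,9,7}
4: miss, frames {6,9,7,4}
7: hit
4: hit
1: miss, evict 6, frames {9,7,4,1}
4: hit
7: hit
1: hit
Page faults: 5.

5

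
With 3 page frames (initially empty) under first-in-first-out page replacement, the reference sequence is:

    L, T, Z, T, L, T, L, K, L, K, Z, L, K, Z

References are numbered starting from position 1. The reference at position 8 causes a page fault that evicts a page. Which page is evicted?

pos 1: L → miss, frames [L]
pos 2: T → miss, frames [L, T]
pos 3: Z → miss, frames [L, T, Z]
pos 4: T → hit
pos 5: L → hit
pos 6: T → hit
pos 7: L → hit
pos 8: K → miss, evict L, frames [T, Z, K]
At position 8, page L is evicted.

L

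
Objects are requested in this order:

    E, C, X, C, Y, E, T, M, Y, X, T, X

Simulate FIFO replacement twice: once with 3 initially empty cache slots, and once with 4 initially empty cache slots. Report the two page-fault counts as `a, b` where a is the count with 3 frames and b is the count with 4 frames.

3 frames: F F F . F F F F F F F . → 10 faults.
4 frames: F F F . F . F F . . . . → 6 faults.
6 < 10: adding a frame reduced faults, as is typical.

10, 6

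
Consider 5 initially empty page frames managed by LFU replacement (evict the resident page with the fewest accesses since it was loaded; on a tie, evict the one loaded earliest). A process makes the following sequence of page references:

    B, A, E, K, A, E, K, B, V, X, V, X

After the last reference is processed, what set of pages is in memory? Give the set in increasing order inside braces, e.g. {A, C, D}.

B → fault, frames (B)
A → fault, frames (B A)
E → fault, frames (B A E)
K → fault, frames (B A E K)
A → hit
E → hit
K → hit
B → hit
V → fault, frames (B A E K V)
X → fault, evict V, frames (B A E K X)
V → fault, evict X, frames (B A E K V)
X → fault, evict V, frames (B A E K X)

{A, B, E, K, X}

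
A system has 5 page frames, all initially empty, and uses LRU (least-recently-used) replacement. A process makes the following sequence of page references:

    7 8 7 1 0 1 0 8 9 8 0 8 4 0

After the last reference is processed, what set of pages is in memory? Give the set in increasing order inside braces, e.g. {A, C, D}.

{0, 1, 4, 8, 9}

7 -> miss, frames (7)
8 -> miss, frames (7 8)
7 -> hit
1 -> miss, frames (8 7 1)
0 -> miss, frames (8 7 1 0)
1 -> hit
0 -> hit
8 -> hit
9 -> miss, frames (7 1 0 8 9)
8 -> hit
0 -> hit
8 -> hit
4 -> miss, evict 7, frames (1 9 0 8 4)
0 -> hit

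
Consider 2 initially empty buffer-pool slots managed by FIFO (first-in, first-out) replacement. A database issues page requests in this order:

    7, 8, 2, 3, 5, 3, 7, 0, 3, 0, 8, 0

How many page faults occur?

7 -> miss, frames {7}
8 -> miss, frames {7,8}
2 -> miss, evict 7, frames {8,2}
3 -> miss, evict 8, frames {2,3}
5 -> miss, evict 2, frames {3,5}
3 -> hit
7 -> miss, evict 3, frames {5,7}
0 -> miss, evict 5, frames {7,0}
3 -> miss, evict 7, frames {0,3}
0 -> hit
8 -> miss, evict 0, frames {3,8}
0 -> miss, evict 3, frames {8,0}
Page faults: 10.

10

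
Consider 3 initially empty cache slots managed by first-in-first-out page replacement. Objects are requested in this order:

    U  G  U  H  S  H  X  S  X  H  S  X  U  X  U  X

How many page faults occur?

6

U -> miss, frames {U}
G -> miss, frames {U,G}
U -> hit
H -> miss, frames {U,G,H}
S -> miss, evict U, frames {G,H,S}
H -> hit
X -> miss, evict G, frames {H,S,X}
S -> hit
X -> hit
H -> hit
S -> hit
X -> hit
U -> miss, evict H, frames {S,X,U}
X -> hit
U -> hit
X -> hit
Page faults: 6.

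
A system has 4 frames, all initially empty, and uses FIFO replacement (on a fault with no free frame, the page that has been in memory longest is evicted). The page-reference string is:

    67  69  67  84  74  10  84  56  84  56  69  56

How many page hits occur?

67: miss, frames [67]
69: miss, frames [67, 69]
67: hit
84: miss, frames [67, 69, 84]
74: miss, frames [67, 69, 84, 74]
10: miss, evict 67, frames [69, 84, 74, 10]
84: hit
56: miss, evict 69, frames [84, 74, 10, 56]
84: hit
56: hit
69: miss, evict 84, frames [74, 10, 56, 69]
56: hit
Hits: 5.

5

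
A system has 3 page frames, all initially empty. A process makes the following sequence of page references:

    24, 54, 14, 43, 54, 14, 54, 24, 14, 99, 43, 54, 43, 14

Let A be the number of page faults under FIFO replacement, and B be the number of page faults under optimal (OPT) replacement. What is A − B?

Under FIFO: F F F F . . . F . F . F F F → 9 faults.
Under OPT: F F F F . . . F . F . F . . → 7 faults.
A − B = 9 − 7 = 2.

2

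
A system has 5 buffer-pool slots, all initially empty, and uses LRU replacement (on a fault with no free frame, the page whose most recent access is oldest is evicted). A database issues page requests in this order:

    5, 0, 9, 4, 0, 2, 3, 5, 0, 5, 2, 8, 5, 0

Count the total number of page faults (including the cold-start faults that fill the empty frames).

5 → miss, frames [5]
0 → miss, frames [5, 0]
9 → miss, frames [5, 0, 9]
4 → miss, frames [5, 0, 9, 4]
0 → hit
2 → miss, frames [5, 9, 4, 0, 2]
3 → miss, evict 5, frames [9, 4, 0, 2, 3]
5 → miss, evict 9, frames [4, 0, 2, 3, 5]
0 → hit
5 → hit
2 → hit
8 → miss, evict 4, frames [3, 0, 5, 2, 8]
5 → hit
0 → hit
Page faults: 8.

8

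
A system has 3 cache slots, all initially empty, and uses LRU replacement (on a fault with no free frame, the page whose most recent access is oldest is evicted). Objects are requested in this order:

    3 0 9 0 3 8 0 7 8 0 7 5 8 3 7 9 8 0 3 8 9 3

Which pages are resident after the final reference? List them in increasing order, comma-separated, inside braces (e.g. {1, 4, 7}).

{3, 8, 9}

3 -> fault, frames [3]
0 -> fault, frames [3, 0]
9 -> fault, frames [3, 0, 9]
0 -> hit
3 -> hit
8 -> fault, evict 9, frames [0, 3, 8]
0 -> hit
7 -> fault, evict 3, frames [8, 0, 7]
8 -> hit
0 -> hit
7 -> hit
5 -> fault, evict 8, frames [0, 7, 5]
8 -> fault, evict 0, frames [7, 5, 8]
3 -> fault, evict 7, frames [5, 8, 3]
7 -> fault, evict 5, frames [8, 3, 7]
9 -> fault, evict 8, frames [3, 7, 9]
8 -> fault, evict 3, frames [7, 9, 8]
0 -> fault, evict 7, frames [9, 8, 0]
3 -> fault, evict 9, frames [8, 0, 3]
8 -> hit
9 -> fault, evict 0, frames [3, 8, 9]
3 -> hit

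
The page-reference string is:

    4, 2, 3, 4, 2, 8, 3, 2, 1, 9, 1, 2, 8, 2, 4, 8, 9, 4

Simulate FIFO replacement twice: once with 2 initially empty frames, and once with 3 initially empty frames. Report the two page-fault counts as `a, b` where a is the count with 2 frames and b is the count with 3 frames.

2 frames: F F F F F F F F F F . F F . F . F . → 14 faults.
3 frames: F F F . . F . . F F . F F . F . F . → 10 faults.
10 < 14: adding a frame reduced faults, as is typical.

14, 10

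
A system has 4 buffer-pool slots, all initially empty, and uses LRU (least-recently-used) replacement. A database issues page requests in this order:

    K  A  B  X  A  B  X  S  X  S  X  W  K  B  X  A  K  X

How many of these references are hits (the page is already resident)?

9

K: fault, frames [K]
A: fault, frames [K, A]
B: fault, frames [K, A, B]
X: fault, frames [K, A, B, X]
A: hit
B: hit
X: hit
S: fault, evict K, frames [A, B, X, S]
X: hit
S: hit
X: hit
W: fault, evict A, frames [B, S, X, W]
K: fault, evict B, frames [S, X, W, K]
B: fault, evict S, frames [X, W, K, B]
X: hit
A: fault, evict W, frames [K, B, X, A]
K: hit
X: hit
Hits: 9.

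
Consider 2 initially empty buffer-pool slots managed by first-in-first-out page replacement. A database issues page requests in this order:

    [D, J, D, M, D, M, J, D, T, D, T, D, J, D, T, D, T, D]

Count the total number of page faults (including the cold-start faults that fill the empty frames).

D -> fault, frames (D)
J -> fault, frames (D J)
D -> hit
M -> fault, evict D, frames (J M)
D -> fault, evict J, frames (M D)
M -> hit
J -> fault, evict M, frames (D J)
D -> hit
T -> fault, evict D, frames (J T)
D -> fault, evict J, frames (T D)
T -> hit
D -> hit
J -> fault, evict T, frames (D J)
D -> hit
T -> fault, evict D, frames (J T)
D -> fault, evict J, frames (T D)
T -> hit
D -> hit
Page faults: 10.

10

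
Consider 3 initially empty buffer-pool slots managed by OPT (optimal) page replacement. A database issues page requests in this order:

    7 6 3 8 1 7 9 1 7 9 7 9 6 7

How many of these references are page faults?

7 -> fault, frames {7}
6 -> fault, frames {7,6}
3 -> fault, frames {7,6,3}
8 -> fault, evict 3, frames {7,6,8}
1 -> fault, evict 8, frames {7,6,1}
7 -> hit
9 -> fault, evict 6, frames {7,1,9}
1 -> hit
7 -> hit
9 -> hit
7 -> hit
9 -> hit
6 -> fault, evict 9, frames {7,1,6}
7 -> hit
Page faults: 7.

7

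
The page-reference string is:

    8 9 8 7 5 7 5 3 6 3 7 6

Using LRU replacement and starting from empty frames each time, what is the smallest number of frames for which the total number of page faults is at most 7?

3

f=1: 12 faults
f=2: 8 faults
f=3: 7 faults
f=4: 6 faults
f=5: 6 faults
f=6: 6 faults
Smallest f with faults ≤ 7 is 3.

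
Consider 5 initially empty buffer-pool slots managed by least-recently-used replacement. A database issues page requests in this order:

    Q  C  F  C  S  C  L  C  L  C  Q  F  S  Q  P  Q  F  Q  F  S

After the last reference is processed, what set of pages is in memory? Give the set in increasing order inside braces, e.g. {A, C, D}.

{C, F, P, Q, S}

Q → fault, frames [Q]
C → fault, frames [Q, C]
F → fault, frames [Q, C, F]
C → hit
S → fault, frames [Q, F, C, S]
C → hit
L → fault, frames [Q, F, S, C, L]
C → hit
L → hit
C → hit
Q → hit
F → hit
S → hit
Q → hit
P → fault, evict L, frames [C, F, S, Q, P]
Q → hit
F → hit
Q → hit
F → hit
S → hit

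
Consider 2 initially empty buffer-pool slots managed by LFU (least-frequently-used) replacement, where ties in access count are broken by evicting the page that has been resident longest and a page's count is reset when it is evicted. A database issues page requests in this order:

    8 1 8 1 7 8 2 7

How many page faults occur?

6

8 → fault, frames (8)
1 → fault, frames (8 1)
8 → hit
1 → hit
7 → fault, evict 8, frames (1 7)
8 → fault, evict 7, frames (1 8)
2 → fault, evict 8, frames (1 2)
7 → fault, evict 2, frames (1 7)
Page faults: 6.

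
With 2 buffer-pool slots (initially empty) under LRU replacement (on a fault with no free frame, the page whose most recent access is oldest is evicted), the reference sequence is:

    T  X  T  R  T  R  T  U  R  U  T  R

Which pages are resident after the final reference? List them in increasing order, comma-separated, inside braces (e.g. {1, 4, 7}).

T → fault, frames {T}
X → fault, frames {T,X}
T → hit
R → fault, evict X, frames {T,R}
T → hit
R → hit
T → hit
U → fault, evict R, frames {T,U}
R → fault, evict T, frames {U,R}
U → hit
T → fault, evict R, frames {U,T}
R → fault, evict U, frames {T,R}

{R, T}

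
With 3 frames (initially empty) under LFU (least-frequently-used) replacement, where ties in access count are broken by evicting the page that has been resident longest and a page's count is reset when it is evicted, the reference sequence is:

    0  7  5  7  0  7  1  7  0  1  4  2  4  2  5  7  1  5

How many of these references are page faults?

0 → miss, frames (0)
7 → miss, frames (0 7)
5 → miss, frames (0 7 5)
7 → hit
0 → hit
7 → hit
1 → miss, evict 5, frames (0 7 1)
7 → hit
0 → hit
1 → hit
4 → miss, evict 1, frames (0 7 4)
2 → miss, evict 4, frames (0 7 2)
4 → miss, evict 2, frames (0 7 4)
2 → miss, evict 4, frames (0 7 2)
5 → miss, evict 2, frames (0 7 5)
7 → hit
1 → miss, evict 5, frames (0 7 1)
5 → miss, evict 1, frames (0 7 5)
Page faults: 11.

11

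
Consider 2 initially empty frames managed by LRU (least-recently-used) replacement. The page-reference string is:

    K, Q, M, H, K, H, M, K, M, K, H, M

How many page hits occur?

3

K -> miss, frames {K}
Q -> miss, frames {K,Q}
M -> miss, evict K, frames {Q,M}
H -> miss, evict Q, frames {M,H}
K -> miss, evict M, frames {H,K}
H -> hit
M -> miss, evict K, frames {H,M}
K -> miss, evict H, frames {M,K}
M -> hit
K -> hit
H -> miss, evict M, frames {K,H}
M -> miss, evict K, frames {H,M}
Hits: 3.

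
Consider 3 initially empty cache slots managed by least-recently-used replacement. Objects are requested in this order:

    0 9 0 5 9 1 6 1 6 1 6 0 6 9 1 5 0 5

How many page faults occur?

0 -> fault, frames (0)
9 -> fault, frames (0 9)
0 -> hit
5 -> fault, frames (9 0 5)
9 -> hit
1 -> fault, evict 0, frames (5 9 1)
6 -> fault, evict 5, frames (9 1 6)
1 -> hit
6 -> hit
1 -> hit
6 -> hit
0 -> fault, evict 9, frames (1 6 0)
6 -> hit
9 -> fault, evict 1, frames (0 6 9)
1 -> fault, evict 0, frames (6 9 1)
5 -> fault, evict 6, frames (9 1 5)
0 -> fault, evict 9, frames (1 5 0)
5 -> hit
Page faults: 10.

10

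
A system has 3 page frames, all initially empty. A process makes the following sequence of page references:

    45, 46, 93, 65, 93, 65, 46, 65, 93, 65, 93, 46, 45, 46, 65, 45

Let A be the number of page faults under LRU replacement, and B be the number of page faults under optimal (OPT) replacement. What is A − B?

Under LRU: F F F F . . . . . . . . F . F . → 6 faults.
Under OPT: F F F F . . . . . . . . F . . . → 5 faults.
A − B = 6 − 5 = 1.

1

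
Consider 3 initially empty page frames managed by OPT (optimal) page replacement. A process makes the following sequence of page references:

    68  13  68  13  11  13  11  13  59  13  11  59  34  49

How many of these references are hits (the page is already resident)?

8

68 → fault, frames {68}
13 → fault, frames {68,13}
68 → hit
13 → hit
11 → fault, frames {68,13,11}
13 → hit
11 → hit
13 → hit
59 → fault, evict 68, frames {13,11,59}
13 → hit
11 → hit
59 → hit
34 → fault, evict 59, frames {13,11,34}
49 → fault, evict 34, frames {13,11,49}
Hits: 8.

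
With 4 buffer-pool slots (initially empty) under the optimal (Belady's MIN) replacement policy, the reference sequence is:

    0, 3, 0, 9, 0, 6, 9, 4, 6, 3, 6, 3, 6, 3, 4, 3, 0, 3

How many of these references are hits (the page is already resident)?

13

0 -> fault, frames {0}
3 -> fault, frames {0,3}
0 -> hit
9 -> fault, frames {0,3,9}
0 -> hit
6 -> fault, frames {0,3,9,6}
9 -> hit
4 -> fault, evict 9, frames {0,3,6,4}
6 -> hit
3 -> hit
6 -> hit
3 -> hit
6 -> hit
3 -> hit
4 -> hit
3 -> hit
0 -> hit
3 -> hit
Hits: 13.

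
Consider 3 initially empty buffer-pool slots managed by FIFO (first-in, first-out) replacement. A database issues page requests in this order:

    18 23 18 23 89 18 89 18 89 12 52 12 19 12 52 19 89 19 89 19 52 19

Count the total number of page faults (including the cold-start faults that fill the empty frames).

7

18: fault, frames [18]
23: fault, frames [18, 23]
18: hit
23: hit
89: fault, frames [18, 23, 89]
18: hit
89: hit
18: hit
89: hit
12: fault, evict 18, frames [23, 89, 12]
52: fault, evict 23, frames [89, 12, 52]
12: hit
19: fault, evict 89, frames [12, 52, 19]
12: hit
52: hit
19: hit
89: fault, evict 12, frames [52, 19, 89]
19: hit
89: hit
19: hit
52: hit
19: hit
Page faults: 7.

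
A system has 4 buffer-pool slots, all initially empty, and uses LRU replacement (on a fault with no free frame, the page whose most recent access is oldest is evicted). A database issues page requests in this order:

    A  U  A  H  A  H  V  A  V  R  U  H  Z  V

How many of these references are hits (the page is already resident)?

A → fault, frames {A}
U → fault, frames {A,U}
A → hit
H → fault, frames {U,A,H}
A → hit
H → hit
V → fault, frames {U,A,H,V}
A → hit
V → hit
R → fault, evict U, frames {H,A,V,R}
U → fault, evict H, frames {A,V,R,U}
H → fault, evict A, frames {V,R,U,H}
Z → fault, evict V, frames {R,U,H,Z}
V → fault, evict R, frames {U,H,Z,V}
Hits: 5.

5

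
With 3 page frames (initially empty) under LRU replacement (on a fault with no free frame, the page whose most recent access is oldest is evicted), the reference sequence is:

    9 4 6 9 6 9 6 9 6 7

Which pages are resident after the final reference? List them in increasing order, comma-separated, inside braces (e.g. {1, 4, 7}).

9: miss, frames [9]
4: miss, frames [9, 4]
6: miss, frames [9, 4, 6]
9: hit
6: hit
9: hit
6: hit
9: hit
6: hit
7: miss, evict 4, frames [9, 6, 7]

{6, 7, 9}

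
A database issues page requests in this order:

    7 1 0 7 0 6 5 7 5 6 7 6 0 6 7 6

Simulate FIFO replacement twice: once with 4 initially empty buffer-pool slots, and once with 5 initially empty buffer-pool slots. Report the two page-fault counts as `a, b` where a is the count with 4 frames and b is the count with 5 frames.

4 frames: F F F . . F F F . . . . . . . . → 6 faults.
5 frames: F F F . . F F . . . . . . . . . → 5 faults.
5 < 6: adding a frame reduced faults, as is typical.

6, 5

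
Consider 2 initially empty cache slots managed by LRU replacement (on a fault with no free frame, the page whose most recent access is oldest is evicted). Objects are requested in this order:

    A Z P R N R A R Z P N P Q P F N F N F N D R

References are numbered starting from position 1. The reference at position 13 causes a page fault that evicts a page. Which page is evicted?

N

pos 1: A: miss, frames (A)
pos 2: Z: miss, frames (A Z)
pos 3: P: miss, evict A, frames (Z P)
pos 4: R: miss, evict Z, frames (P R)
pos 5: N: miss, evict P, frames (R N)
pos 6: R: hit
pos 7: A: miss, evict N, frames (R A)
pos 8: R: hit
pos 9: Z: miss, evict A, frames (R Z)
pos 10: P: miss, evict R, frames (Z P)
pos 11: N: miss, evict Z, frames (P N)
pos 12: P: hit
pos 13: Q: miss, evict N, frames (P Q)
At position 13, page N is evicted.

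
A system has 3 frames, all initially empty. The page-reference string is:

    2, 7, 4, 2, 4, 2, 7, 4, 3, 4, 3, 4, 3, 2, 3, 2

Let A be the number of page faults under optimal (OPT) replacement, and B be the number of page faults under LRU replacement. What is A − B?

-1

Under OPT: F F F . . . . . F . . . . . . . → 4 faults.
Under LRU: F F F . . . . . F . . . . F . . → 5 faults.
A − B = 4 − 5 = -1.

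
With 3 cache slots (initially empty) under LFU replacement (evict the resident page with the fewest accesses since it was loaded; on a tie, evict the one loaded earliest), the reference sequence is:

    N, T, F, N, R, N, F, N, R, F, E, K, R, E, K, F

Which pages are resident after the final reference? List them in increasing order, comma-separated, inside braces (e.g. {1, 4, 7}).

N → fault, frames (N)
T → fault, frames (N T)
F → fault, frames (N T F)
N → hit
R → fault, evict T, frames (N F R)
N → hit
F → hit
N → hit
R → hit
F → hit
E → fault, evict R, frames (N F E)
K → fault, evict E, frames (N F K)
R → fault, evict K, frames (N F R)
E → fault, evict R, frames (N F E)
K → fault, evict E, frames (N F K)
F → hit

{F, K, N}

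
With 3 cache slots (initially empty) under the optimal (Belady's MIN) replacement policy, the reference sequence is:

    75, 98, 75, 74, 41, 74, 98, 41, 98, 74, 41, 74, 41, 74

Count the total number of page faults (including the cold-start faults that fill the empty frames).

4

75 -> miss, frames [75]
98 -> miss, frames [75, 98]
75 -> hit
74 -> miss, frames [75, 98, 74]
41 -> miss, evict 75, frames [98, 74, 41]
74 -> hit
98 -> hit
41 -> hit
98 -> hit
74 -> hit
41 -> hit
74 -> hit
41 -> hit
74 -> hit
Page faults: 4.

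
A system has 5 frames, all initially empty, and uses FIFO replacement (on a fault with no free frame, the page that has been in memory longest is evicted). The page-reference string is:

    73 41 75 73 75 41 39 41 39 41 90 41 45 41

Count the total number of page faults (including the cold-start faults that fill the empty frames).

6

73 → fault, frames (73)
41 → fault, frames (73 41)
75 → fault, frames (73 41 75)
73 → hit
75 → hit
41 → hit
39 → fault, frames (73 41 75 39)
41 → hit
39 → hit
41 → hit
90 → fault, frames (73 41 75 39 90)
41 → hit
45 → fault, evict 73, frames (41 75 39 90 45)
41 → hit
Page faults: 6.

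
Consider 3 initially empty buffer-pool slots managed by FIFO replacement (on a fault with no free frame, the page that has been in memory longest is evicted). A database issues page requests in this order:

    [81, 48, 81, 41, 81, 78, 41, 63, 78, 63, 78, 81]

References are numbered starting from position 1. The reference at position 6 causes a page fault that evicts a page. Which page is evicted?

81

pos 1: 81: fault, frames [81]
pos 2: 48: fault, frames [81, 48]
pos 3: 81: hit
pos 4: 41: fault, frames [81, 48, 41]
pos 5: 81: hit
pos 6: 78: fault, evict 81, frames [48, 41, 78]
At position 6, page 81 is evicted.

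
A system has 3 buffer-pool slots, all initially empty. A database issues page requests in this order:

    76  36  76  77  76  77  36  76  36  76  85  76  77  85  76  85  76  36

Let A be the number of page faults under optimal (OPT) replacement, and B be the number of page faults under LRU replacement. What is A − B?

-1

Under OPT: F F . F . . . . . . F . . . . . . F → 5 faults.
Under LRU: F F . F . . . . . . F . F . . . . F → 6 faults.
A − B = 5 − 6 = -1.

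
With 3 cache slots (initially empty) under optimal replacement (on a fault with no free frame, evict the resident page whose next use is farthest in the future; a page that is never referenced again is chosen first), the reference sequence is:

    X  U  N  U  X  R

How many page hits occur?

2

X -> miss, frames (X)
U -> miss, frames (X U)
N -> miss, frames (X U N)
U -> hit
X -> hit
R -> miss, evict N, frames (X U R)
Hits: 2.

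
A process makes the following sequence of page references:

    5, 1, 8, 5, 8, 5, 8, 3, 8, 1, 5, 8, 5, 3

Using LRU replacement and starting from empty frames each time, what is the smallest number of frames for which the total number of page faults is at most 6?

4

f=1: 14 faults
f=2: 9 faults
f=3: 7 faults
f=4: 4 faults
Smallest f with faults ≤ 6 is 4.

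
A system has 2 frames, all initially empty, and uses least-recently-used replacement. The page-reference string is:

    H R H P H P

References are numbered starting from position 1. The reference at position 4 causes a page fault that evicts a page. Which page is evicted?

R

pos 1: H -> fault, frames [H]
pos 2: R -> fault, frames [H, R]
pos 3: H -> hit
pos 4: P -> fault, evict R, frames [H, P]
At position 4, page R is evicted.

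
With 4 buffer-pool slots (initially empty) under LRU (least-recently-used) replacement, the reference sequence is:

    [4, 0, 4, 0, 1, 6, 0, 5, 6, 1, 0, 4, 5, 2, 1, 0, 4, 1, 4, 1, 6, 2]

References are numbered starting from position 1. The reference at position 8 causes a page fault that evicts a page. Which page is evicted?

pos 1: 4: miss, frames (4)
pos 2: 0: miss, frames (4 0)
pos 3: 4: hit
pos 4: 0: hit
pos 5: 1: miss, frames (4 0 1)
pos 6: 6: miss, frames (4 0 1 6)
pos 7: 0: hit
pos 8: 5: miss, evict 4, frames (1 6 0 5)
At position 8, page 4 is evicted.

4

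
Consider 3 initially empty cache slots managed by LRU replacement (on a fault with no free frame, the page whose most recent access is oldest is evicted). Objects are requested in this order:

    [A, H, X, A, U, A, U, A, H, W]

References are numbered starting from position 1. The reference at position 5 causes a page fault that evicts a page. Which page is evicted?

pos 1: A -> fault, frames [A]
pos 2: H -> fault, frames [A, H]
pos 3: X -> fault, frames [A, H, X]
pos 4: A -> hit
pos 5: U -> fault, evict H, frames [X, A, U]
At position 5, page H is evicted.

H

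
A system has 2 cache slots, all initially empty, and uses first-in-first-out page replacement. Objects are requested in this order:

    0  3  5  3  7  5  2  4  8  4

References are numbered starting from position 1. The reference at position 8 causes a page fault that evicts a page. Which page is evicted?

pos 1: 0 -> fault, frames {0}
pos 2: 3 -> fault, frames {0,3}
pos 3: 5 -> fault, evict 0, frames {3,5}
pos 4: 3 -> hit
pos 5: 7 -> fault, evict 3, frames {5,7}
pos 6: 5 -> hit
pos 7: 2 -> fault, evict 5, frames {7,2}
pos 8: 4 -> fault, evict 7, frames {2,4}
At position 8, page 7 is evicted.

7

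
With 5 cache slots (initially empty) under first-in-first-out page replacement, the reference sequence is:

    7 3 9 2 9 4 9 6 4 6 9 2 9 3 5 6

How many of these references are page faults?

7

7 -> miss, frames [7]
3 -> miss, frames [7, 3]
9 -> miss, frames [7, 3, 9]
2 -> miss, frames [7, 3, 9, 2]
9 -> hit
4 -> miss, frames [7, 3, 9, 2, 4]
9 -> hit
6 -> miss, evict 7, frames [3, 9, 2, 4, 6]
4 -> hit
6 -> hit
9 -> hit
2 -> hit
9 -> hit
3 -> hit
5 -> miss, evict 3, frames [9, 2, 4, 6, 5]
6 -> hit
Page faults: 7.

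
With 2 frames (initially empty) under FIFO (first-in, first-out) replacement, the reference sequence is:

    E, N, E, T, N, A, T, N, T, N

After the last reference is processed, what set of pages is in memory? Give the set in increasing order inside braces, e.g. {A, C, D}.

{N, T}

E → fault, frames [E]
N → fault, frames [E, N]
E → hit
T → fault, evict E, frames [N, T]
N → hit
A → fault, evict N, frames [T, A]
T → hit
N → fault, evict T, frames [A, N]
T → fault, evict A, frames [N, T]
N → hit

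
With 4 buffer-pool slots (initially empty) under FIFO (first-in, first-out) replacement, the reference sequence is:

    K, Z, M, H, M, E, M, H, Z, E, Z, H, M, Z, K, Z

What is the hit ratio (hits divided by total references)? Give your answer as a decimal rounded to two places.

K: fault, frames [K]
Z: fault, frames [K, Z]
M: fault, frames [K, Z, M]
H: fault, frames [K, Z, M, H]
M: hit
E: fault, evict K, frames [Z, M, H, E]
M: hit
H: hit
Z: hit
E: hit
Z: hit
H: hit
M: hit
Z: hit
K: fault, evict Z, frames [M, H, E, K]
Z: fault, evict M, frames [H, E, K, Z]
Hits: 9 of 16 references → 9/16 = 0.5625.

0.56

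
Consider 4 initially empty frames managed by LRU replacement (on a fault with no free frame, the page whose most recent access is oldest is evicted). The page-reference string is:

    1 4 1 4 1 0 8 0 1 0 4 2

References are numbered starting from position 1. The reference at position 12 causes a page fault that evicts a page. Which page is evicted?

8

pos 1: 1: miss, frames (1)
pos 2: 4: miss, frames (1 4)
pos 3: 1: hit
pos 4: 4: hit
pos 5: 1: hit
pos 6: 0: miss, frames (4 1 0)
pos 7: 8: miss, frames (4 1 0 8)
pos 8: 0: hit
pos 9: 1: hit
pos 10: 0: hit
pos 11: 4: hit
pos 12: 2: miss, evict 8, frames (1 0 4 2)
At position 12, page 8 is evicted.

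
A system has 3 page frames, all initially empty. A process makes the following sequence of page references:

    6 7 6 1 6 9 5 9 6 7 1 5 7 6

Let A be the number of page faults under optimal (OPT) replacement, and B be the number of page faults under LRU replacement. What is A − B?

-1

Under OPT: F F . F . F F . . F F . . F → 8 faults.
Under LRU: F F . F . F F . . F F F . F → 9 faults.
A − B = 8 − 9 = -1.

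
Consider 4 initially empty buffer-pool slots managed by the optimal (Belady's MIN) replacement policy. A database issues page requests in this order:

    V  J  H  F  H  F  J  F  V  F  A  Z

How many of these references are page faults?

6

V: miss, frames (V)
J: miss, frames (V J)
H: miss, frames (V J H)
F: miss, frames (V J H F)
H: hit
F: hit
J: hit
F: hit
V: hit
F: hit
A: miss, evict F, frames (V J H A)
Z: miss, evict A, frames (V J H Z)
Page faults: 6.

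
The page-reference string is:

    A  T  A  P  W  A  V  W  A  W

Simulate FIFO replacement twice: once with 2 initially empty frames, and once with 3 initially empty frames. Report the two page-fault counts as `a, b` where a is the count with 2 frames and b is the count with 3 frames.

8, 6

2 frames: F F . F F F F F F . → 8 faults.
3 frames: F F . F F F F . . . → 6 faults.
6 < 8: adding a frame reduced faults, as is typical.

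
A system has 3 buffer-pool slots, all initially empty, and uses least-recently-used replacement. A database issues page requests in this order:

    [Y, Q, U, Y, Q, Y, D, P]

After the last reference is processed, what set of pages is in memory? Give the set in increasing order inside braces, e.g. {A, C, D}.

{D, P, Y}

Y: miss, frames [Y]
Q: miss, frames [Y, Q]
U: miss, frames [Y, Q, U]
Y: hit
Q: hit
Y: hit
D: miss, evict U, frames [Q, Y, D]
P: miss, evict Q, frames [Y, D, P]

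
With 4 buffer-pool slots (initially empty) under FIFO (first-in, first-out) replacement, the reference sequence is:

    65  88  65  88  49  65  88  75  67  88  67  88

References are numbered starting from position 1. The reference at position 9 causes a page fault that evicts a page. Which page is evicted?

65

pos 1: 65 -> miss, frames {65}
pos 2: 88 -> miss, frames {65,88}
pos 3: 65 -> hit
pos 4: 88 -> hit
pos 5: 49 -> miss, frames {65,88,49}
pos 6: 65 -> hit
pos 7: 88 -> hit
pos 8: 75 -> miss, frames {65,88,49,75}
pos 9: 67 -> miss, evict 65, frames {88,49,75,67}
At position 9, page 65 is evicted.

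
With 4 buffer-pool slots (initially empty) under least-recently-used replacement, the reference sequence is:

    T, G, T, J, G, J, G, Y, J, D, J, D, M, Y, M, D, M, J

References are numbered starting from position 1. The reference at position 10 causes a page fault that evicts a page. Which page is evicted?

pos 1: T -> miss, frames (T)
pos 2: G -> miss, frames (T G)
pos 3: T -> hit
pos 4: J -> miss, frames (G T J)
pos 5: G -> hit
pos 6: J -> hit
pos 7: G -> hit
pos 8: Y -> miss, frames (T J G Y)
pos 9: J -> hit
pos 10: D -> miss, evict T, frames (G Y J D)
At position 10, page T is evicted.

T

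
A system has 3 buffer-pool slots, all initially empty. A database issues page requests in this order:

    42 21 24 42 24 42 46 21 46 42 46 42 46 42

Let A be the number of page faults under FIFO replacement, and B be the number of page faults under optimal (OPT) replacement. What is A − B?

1

Under FIFO: F F F . . . F . . F . . . . → 5 faults.
Under OPT: F F F . . . F . . . . . . . → 4 faults.
A − B = 5 − 4 = 1.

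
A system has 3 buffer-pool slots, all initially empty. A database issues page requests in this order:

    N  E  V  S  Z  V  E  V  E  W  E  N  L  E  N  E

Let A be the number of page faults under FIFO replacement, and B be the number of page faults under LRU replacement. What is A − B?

Under FIFO: F F F F F . F F . F . F F F . . → 11 faults.
Under LRU: F F F F F . F . . F . F F . . . → 9 faults.
A − B = 11 − 9 = 2.

2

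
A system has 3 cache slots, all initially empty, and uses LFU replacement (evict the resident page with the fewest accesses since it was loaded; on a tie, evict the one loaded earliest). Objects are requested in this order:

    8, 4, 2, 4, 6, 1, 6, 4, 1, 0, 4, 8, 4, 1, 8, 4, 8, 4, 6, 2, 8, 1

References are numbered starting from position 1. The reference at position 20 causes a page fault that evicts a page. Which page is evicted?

6

pos 1: 8: miss, frames (8)
pos 2: 4: miss, frames (8 4)
pos 3: 2: miss, frames (8 4 2)
pos 4: 4: hit
pos 5: 6: miss, evict 8, frames (4 2 6)
pos 6: 1: miss, evict 2, frames (4 6 1)
pos 7: 6: hit
pos 8: 4: hit
pos 9: 1: hit
pos 10: 0: miss, evict 6, frames (4 1 0)
pos 11: 4: hit
pos 12: 8: miss, evict 0, frames (4 1 8)
pos 13: 4: hit
pos 14: 1: hit
pos 15: 8: hit
pos 16: 4: hit
pos 17: 8: hit
pos 18: 4: hit
pos 19: 6: miss, evict 1, frames (4 8 6)
pos 20: 2: miss, evict 6, frames (4 8 2)
At position 20, page 6 is evicted.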